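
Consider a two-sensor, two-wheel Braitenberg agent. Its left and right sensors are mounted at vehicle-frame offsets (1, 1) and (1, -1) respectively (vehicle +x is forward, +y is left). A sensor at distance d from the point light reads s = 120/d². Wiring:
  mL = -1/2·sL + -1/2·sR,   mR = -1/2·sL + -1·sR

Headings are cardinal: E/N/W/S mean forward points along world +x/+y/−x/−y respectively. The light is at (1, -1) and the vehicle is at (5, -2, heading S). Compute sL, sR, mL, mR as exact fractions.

left sensor world pos  = (6, -3); dL² = 29
right sensor world pos = (4, -3); dR² = 13
sL = 120/29 = 120/29
sR = 120/13 = 120/13
mL = -1/2·sL + -1/2·sR = -2520/377
mR = -1/2·sL + -1·sR = -4260/377

120/29 120/13 -2520/377 -4260/377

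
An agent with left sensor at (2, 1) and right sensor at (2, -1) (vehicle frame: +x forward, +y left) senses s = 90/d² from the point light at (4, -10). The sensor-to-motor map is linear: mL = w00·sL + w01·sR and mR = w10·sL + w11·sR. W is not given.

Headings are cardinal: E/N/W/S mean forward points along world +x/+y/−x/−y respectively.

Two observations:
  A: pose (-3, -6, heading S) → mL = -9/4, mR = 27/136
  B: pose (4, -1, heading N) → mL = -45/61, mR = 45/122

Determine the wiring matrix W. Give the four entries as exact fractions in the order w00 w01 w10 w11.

obs A: pose=(-3,-6,S) → sL=9/4, sR=45/34, mL=-9/4, mR=27/136
obs B: pose=(4,-1,N) → sL=45/61, sR=45/61, mL=-45/61, mR=45/122
sensor matrix S = [[9/4, 45/34], [45/61, 45/61]]; det S = 2835/4148
solve [mL_A; mL_B] = S·[w00; w01] and [mR_A; mR_B] = S·[w10; w11]:
  w00 = -1, w01 = 0, w10 = -1/2, w11 = 1

-1 0 -1/2 1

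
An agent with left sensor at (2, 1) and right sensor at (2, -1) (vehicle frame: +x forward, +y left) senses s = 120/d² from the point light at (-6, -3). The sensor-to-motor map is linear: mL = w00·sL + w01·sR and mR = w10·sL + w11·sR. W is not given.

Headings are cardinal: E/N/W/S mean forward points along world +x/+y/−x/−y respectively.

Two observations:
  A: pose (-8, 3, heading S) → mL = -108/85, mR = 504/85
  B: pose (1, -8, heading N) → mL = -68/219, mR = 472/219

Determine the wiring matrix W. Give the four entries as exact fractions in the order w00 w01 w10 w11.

obs A: pose=(-8,3,S) → sL=120/17, sR=24/5, mL=-108/85, mR=504/85
obs B: pose=(1,-8,N) → sL=8/3, sR=120/73, mL=-68/219, mR=472/219
sensor matrix S = [[120/17, 24/5], [8/3, 120/73]]; det S = -7424/6205
solve [mL_A; mL_B] = S·[w00; w01] and [mR_A; mR_B] = S·[w10; w11]:
  w00 = 1/2, w01 = -1, w10 = 1/2, w11 = 1/2

1/2 -1 1/2 1/2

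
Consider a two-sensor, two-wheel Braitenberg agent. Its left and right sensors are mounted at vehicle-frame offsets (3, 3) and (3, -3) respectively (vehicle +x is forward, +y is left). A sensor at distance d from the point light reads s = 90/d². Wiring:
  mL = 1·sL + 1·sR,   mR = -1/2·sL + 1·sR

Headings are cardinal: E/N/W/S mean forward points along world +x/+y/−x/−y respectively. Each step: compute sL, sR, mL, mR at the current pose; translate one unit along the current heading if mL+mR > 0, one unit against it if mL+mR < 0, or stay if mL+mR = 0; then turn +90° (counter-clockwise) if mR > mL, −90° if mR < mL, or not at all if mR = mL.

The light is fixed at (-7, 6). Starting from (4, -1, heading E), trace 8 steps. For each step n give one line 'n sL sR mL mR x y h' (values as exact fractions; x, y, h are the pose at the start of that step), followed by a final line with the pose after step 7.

n=0: pose=(4,-1,E); sL=45/106, sR=45/148; mL=5715/7844, mR=180/1961; mL+mR=6435/7844 → advance +1; mR−mL=-135/212 → turn -1·90°
n=1: pose=(5,-1,S); sL=18/65, sR=90/181; mL=9108/11765, mR=4221/11765; mL+mR=13329/11765 → advance +1; mR−mL=-27/65 → turn -1·90°
n=2: pose=(5,-2,W); sL=45/101, sR=45/53; mL=6930/5353, mR=6705/10706; mL+mR=20565/10706 → advance +1; mR−mL=-135/202 → turn -1·90°
n=3: pose=(4,-2,N); sL=90/89, sR=90/221; mL=27900/19669, mR=-1935/19669; mL+mR=25965/19669 → advance +1; mR−mL=-135/89 → turn -1·90°
n=4: pose=(4,-1,E); sL=45/106, sR=45/148; mL=5715/7844, mR=180/1961; mL+mR=6435/7844 → advance +1; mR−mL=-135/212 → turn -1·90°
n=5: pose=(5,-1,S); sL=18/65, sR=90/181; mL=9108/11765, mR=4221/11765; mL+mR=13329/11765 → advance +1; mR−mL=-27/65 → turn -1·90°
n=6: pose=(5,-2,W); sL=45/101, sR=45/53; mL=6930/5353, mR=6705/10706; mL+mR=20565/10706 → advance +1; mR−mL=-135/202 → turn -1·90°
n=7: pose=(4,-2,N); sL=90/89, sR=90/221; mL=27900/19669, mR=-1935/19669; mL+mR=25965/19669 → advance +1; mR−mL=-135/89 → turn -1·90°

0 45/106 45/148 5715/7844 180/1961 4 -1 E
1 18/65 90/181 9108/11765 4221/11765 5 -1 S
2 45/101 45/53 6930/5353 6705/10706 5 -2 W
3 90/89 90/221 27900/19669 -1935/19669 4 -2 N
4 45/106 45/148 5715/7844 180/1961 4 -1 E
5 18/65 90/181 9108/11765 4221/11765 5 -1 S
6 45/101 45/53 6930/5353 6705/10706 5 -2 W
7 90/89 90/221 27900/19669 -1935/19669 4 -2 N
final 4 -1 E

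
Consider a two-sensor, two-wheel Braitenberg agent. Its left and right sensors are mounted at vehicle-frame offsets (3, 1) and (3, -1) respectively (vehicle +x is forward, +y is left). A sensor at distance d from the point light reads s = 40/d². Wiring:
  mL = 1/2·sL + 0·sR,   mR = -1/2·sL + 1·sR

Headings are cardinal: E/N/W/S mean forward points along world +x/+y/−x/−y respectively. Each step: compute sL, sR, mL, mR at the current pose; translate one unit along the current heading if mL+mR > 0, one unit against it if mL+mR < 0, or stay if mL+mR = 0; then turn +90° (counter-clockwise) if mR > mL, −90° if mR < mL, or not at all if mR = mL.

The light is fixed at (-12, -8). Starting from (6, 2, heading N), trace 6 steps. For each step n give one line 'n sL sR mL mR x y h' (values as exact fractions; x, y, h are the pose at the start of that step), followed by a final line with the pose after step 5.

n=0: pose=(6,2,N); sL=20/229, sR=4/53; mL=10/229, mR=386/12137; mL+mR=4/53 → advance +1; mR−mL=-144/12137 → turn -1·90°
n=1: pose=(6,3,E); sL=8/117, sR=40/541; mL=4/117, mR=2516/63297; mL+mR=40/541 → advance +1; mR−mL=352/63297 → turn +1·90°
n=2: pose=(7,3,N); sL=1/13, sR=10/149; mL=1/26, mR=111/3874; mL+mR=10/149 → advance +1; mR−mL=-19/1937 → turn -1·90°
n=3: pose=(7,4,E); sL=40/653, sR=8/121; mL=20/653, mR=2804/79013; mL+mR=8/121 → advance +1; mR−mL=384/79013 → turn +1·90°
n=4: pose=(8,4,N); sL=20/293, sR=20/333; mL=10/293, mR=2530/97569; mL+mR=20/333 → advance +1; mR−mL=-800/97569 → turn -1·90°
n=5: pose=(8,5,E); sL=8/145, sR=40/673; mL=4/145, mR=3108/97585; mL+mR=40/673 → advance +1; mR−mL=416/97585 → turn +1·90°

0 20/229 4/53 10/229 386/12137 6 2 N
1 8/117 40/541 4/117 2516/63297 6 3 E
2 1/13 10/149 1/26 111/3874 7 3 N
3 40/653 8/121 20/653 2804/79013 7 4 E
4 20/293 20/333 10/293 2530/97569 8 4 N
5 8/145 40/673 4/145 3108/97585 8 5 E
final 9 5 N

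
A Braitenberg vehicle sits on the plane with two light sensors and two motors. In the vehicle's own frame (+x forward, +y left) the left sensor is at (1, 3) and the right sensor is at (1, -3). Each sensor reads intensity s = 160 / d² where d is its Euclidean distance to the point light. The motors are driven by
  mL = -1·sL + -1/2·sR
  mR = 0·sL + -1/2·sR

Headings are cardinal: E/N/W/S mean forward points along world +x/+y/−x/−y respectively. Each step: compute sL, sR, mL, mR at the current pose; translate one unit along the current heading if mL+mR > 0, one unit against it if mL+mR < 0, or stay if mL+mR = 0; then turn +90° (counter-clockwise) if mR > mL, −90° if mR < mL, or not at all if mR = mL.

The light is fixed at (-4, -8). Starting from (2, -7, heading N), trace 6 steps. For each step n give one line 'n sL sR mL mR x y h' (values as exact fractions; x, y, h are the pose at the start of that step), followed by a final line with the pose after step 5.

n=0: pose=(2,-7,N); sL=160/13, sR=32/17; mL=-2928/221, mR=-16/17; mL+mR=-3136/221 → advance -1; mR−mL=160/13 → turn +1·90°
n=1: pose=(2,-8,W); sL=80/17, sR=80/17; mL=-120/17, mR=-40/17; mL+mR=-160/17 → advance -1; mR−mL=80/17 → turn +1·90°
n=2: pose=(3,-8,S); sL=160/101, sR=160/17; mL=-10800/1717, mR=-80/17; mL+mR=-18880/1717 → advance -1; mR−mL=160/101 → turn +1·90°
n=3: pose=(3,-7,E); sL=2, sR=40/17; mL=-54/17, mR=-20/17; mL+mR=-74/17 → advance -1; mR−mL=2 → turn +1·90°
n=4: pose=(2,-7,N); sL=160/13, sR=32/17; mL=-2928/221, mR=-16/17; mL+mR=-3136/221 → advance -1; mR−mL=160/13 → turn +1·90°
n=5: pose=(2,-8,W); sL=80/17, sR=80/17; mL=-120/17, mR=-40/17; mL+mR=-160/17 → advance -1; mR−mL=80/17 → turn +1·90°

0 160/13 32/17 -2928/221 -16/17 2 -7 N
1 80/17 80/17 -120/17 -40/17 2 -8 W
2 160/101 160/17 -10800/1717 -80/17 3 -8 S
3 2 40/17 -54/17 -20/17 3 -7 E
4 160/13 32/17 -2928/221 -16/17 2 -7 N
5 80/17 80/17 -120/17 -40/17 2 -8 W
final 3 -8 S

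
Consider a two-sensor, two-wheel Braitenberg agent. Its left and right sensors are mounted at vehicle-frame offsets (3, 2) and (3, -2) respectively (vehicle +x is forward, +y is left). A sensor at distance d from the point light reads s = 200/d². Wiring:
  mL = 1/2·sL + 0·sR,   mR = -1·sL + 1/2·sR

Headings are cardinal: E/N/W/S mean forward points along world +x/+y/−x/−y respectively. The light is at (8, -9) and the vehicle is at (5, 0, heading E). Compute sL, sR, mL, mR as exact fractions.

left sensor world pos  = (8, 2); dL² = 121
right sensor world pos = (8, -2); dR² = 49
sL = 200/121 = 200/121
sR = 200/49 = 200/49
mL = 1/2·sL + 0·sR = 100/121
mR = -1·sL + 1/2·sR = 2300/5929

200/121 200/49 100/121 2300/5929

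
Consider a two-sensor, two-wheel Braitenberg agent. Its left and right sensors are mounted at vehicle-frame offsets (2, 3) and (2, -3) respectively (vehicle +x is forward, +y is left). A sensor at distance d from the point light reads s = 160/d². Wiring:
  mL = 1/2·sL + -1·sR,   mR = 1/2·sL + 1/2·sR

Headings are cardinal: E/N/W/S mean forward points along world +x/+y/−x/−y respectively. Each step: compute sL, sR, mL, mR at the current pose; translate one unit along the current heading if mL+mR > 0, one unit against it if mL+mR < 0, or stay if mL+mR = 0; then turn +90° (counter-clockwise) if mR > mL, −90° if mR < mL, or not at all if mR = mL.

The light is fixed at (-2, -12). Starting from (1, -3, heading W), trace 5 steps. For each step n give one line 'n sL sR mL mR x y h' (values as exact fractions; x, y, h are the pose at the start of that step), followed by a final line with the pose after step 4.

n=0: pose=(1,-3,W); sL=160/37, sR=32/29; mL=1136/1073, mR=2912/1073; mL+mR=4048/1073 → advance +1; mR−mL=48/29 → turn +1·90°
n=1: pose=(0,-3,S); sL=80/37, sR=16/5; mL=-392/185, mR=496/185; mL+mR=104/185 → advance +1; mR−mL=24/5 → turn +1·90°
n=2: pose=(0,-4,E); sL=160/137, sR=160/41; mL=-18640/5617, mR=14240/5617; mL+mR=-4400/5617 → advance -1; mR−mL=240/41 → turn +1·90°
n=3: pose=(-1,-4,N); sL=20/13, sR=40/29; mL=-230/377, mR=550/377; mL+mR=320/377 → advance +1; mR−mL=60/29 → turn +1·90°
n=4: pose=(-1,-3,W); sL=160/37, sR=32/29; mL=1136/1073, mR=2912/1073; mL+mR=4048/1073 → advance +1; mR−mL=48/29 → turn +1·90°

0 160/37 32/29 1136/1073 2912/1073 1 -3 W
1 80/37 16/5 -392/185 496/185 0 -3 S
2 160/137 160/41 -18640/5617 14240/5617 0 -4 E
3 20/13 40/29 -230/377 550/377 -1 -4 N
4 160/37 32/29 1136/1073 2912/1073 -1 -3 W
final -2 -3 S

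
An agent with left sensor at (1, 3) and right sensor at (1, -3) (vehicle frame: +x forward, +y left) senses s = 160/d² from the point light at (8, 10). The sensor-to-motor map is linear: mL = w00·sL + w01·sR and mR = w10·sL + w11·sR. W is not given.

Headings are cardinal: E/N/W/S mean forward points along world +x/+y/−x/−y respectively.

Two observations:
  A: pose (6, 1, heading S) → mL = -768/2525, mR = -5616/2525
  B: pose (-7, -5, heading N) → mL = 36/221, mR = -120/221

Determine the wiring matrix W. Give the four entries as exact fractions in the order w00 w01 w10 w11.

obs A: pose=(6,1,S) → sL=160/101, sR=32/25, mL=-768/2525, mR=-5616/2525
obs B: pose=(-7,-5,N) → sL=4/13, sR=8/17, mL=36/221, mR=-120/221
sensor matrix S = [[160/101, 32/25], [4/13, 8/17]]; det S = 196224/558025
solve [mL_A; mL_B] = S·[w00; w01] and [mR_A; mR_B] = S·[w10; w11]:
  w00 = -1, w01 = 1, w10 = -1, w11 = -1/2

-1 1 -1 -1/2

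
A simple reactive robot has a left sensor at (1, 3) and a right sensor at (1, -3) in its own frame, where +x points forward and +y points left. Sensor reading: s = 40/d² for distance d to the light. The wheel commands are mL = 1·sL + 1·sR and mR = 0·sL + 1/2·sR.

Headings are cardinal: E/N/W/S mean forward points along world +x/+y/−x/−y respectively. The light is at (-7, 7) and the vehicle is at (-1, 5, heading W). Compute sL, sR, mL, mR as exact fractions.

4/5 20/13 152/65 10/13

left sensor world pos  = (-2, 2); dL² = 50
right sensor world pos = (-2, 8); dR² = 26
sL = 40/50 = 4/5
sR = 40/26 = 20/13
mL = 1·sL + 1·sR = 152/65
mR = 0·sL + 1/2·sR = 10/13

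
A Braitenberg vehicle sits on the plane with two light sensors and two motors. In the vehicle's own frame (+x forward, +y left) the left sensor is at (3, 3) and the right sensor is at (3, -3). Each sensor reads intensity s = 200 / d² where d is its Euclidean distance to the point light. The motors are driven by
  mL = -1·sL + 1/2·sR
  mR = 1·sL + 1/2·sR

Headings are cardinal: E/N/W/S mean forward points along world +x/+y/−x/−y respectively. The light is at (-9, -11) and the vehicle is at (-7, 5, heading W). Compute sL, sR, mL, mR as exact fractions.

left sensor world pos  = (-10, 2); dL² = 170
right sensor world pos = (-10, 8); dR² = 362
sL = 200/170 = 20/17
sR = 200/362 = 100/181
mL = -1·sL + 1/2·sR = -2770/3077
mR = 1·sL + 1/2·sR = 4470/3077

20/17 100/181 -2770/3077 4470/3077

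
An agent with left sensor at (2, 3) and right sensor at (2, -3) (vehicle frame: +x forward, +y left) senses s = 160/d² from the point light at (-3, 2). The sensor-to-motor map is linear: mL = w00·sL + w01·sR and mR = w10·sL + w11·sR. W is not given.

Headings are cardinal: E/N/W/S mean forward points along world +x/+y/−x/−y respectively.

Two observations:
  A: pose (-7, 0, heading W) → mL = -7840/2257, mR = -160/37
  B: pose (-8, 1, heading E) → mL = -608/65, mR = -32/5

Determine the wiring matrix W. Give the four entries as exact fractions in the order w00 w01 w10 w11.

-1/2 -1/2 0 -1

obs A: pose=(-7,0,W) → sL=160/61, sR=160/37, mL=-7840/2257, mR=-160/37
obs B: pose=(-8,1,E) → sL=160/13, sR=32/5, mL=-608/65, mR=-32/5
sensor matrix S = [[160/61, 160/37], [160/13, 32/5]]; det S = -1069056/29341
solve [mL_A; mL_B] = S·[w00; w01] and [mR_A; mR_B] = S·[w10; w11]:
  w00 = -1/2, w01 = -1/2, w10 = 0, w11 = -1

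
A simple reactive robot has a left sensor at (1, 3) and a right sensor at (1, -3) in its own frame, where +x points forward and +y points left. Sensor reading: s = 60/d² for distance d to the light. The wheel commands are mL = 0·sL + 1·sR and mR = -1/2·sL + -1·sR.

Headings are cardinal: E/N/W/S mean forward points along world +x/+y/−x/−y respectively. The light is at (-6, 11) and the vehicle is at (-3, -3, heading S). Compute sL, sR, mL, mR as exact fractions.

20/87 4/15 4/15 -166/435

left sensor world pos  = (0, -4); dL² = 261
right sensor world pos = (-6, -4); dR² = 225
sL = 60/261 = 20/87
sR = 60/225 = 4/15
mL = 0·sL + 1·sR = 4/15
mR = -1/2·sL + -1·sR = -166/435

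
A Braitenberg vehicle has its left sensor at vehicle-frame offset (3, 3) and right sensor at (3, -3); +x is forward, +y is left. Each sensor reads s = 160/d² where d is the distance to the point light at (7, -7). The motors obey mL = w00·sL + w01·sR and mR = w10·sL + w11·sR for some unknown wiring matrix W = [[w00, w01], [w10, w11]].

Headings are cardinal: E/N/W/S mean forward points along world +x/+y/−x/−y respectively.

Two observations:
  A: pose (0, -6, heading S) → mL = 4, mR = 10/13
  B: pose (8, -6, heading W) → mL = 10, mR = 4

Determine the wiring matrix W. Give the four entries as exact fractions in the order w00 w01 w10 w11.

obs A: pose=(0,-6,S) → sL=8, sR=20/13, mL=4, mR=10/13
obs B: pose=(8,-6,W) → sL=20, sR=8, mL=10, mR=4
sensor matrix S = [[8, 20/13], [20, 8]]; det S = 432/13
solve [mL_A; mL_B] = S·[w00; w01] and [mR_A; mR_B] = S·[w10; w11]:
  w00 = 1/2, w01 = 0, w10 = 0, w11 = 1/2

1/2 0 0 1/2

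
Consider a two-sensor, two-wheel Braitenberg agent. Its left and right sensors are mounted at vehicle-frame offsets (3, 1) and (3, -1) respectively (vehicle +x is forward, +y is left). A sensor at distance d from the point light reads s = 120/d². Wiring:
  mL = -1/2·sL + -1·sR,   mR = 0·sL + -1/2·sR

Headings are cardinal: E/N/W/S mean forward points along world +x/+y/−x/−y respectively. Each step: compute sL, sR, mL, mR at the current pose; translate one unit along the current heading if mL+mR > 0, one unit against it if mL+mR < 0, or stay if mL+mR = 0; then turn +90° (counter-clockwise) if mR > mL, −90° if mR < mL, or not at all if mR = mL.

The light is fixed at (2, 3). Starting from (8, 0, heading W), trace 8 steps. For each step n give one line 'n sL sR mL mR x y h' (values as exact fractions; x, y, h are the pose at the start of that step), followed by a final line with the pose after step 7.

n=0: pose=(8,0,W); sL=24/5, sR=120/13; mL=-756/65, mR=-60/13; mL+mR=-1056/65 → advance -1; mR−mL=456/65 → turn +1·90°
n=1: pose=(9,0,S); sL=6/5, sR=5/3; mL=-34/15, mR=-5/6; mL+mR=-31/10 → advance -1; mR−mL=43/30 → turn +1·90°
n=2: pose=(9,1,E); sL=120/101, sR=120/109; mL=-18660/11009, mR=-60/109; mL+mR=-24720/11009 → advance -1; mR−mL=12600/11009 → turn +1·90°
n=3: pose=(8,1,N); sL=60/13, sR=12/5; mL=-306/65, mR=-6/5; mL+mR=-384/65 → advance -1; mR−mL=228/65 → turn +1·90°
n=4: pose=(8,0,W); sL=24/5, sR=120/13; mL=-756/65, mR=-60/13; mL+mR=-1056/65 → advance -1; mR−mL=456/65 → turn +1·90°
n=5: pose=(9,0,S); sL=6/5, sR=5/3; mL=-34/15, mR=-5/6; mL+mR=-31/10 → advance -1; mR−mL=43/30 → turn +1·90°
n=6: pose=(9,1,E); sL=120/101, sR=120/109; mL=-18660/11009, mR=-60/109; mL+mR=-24720/11009 → advance -1; mR−mL=12600/11009 → turn +1·90°
n=7: pose=(8,1,N); sL=60/13, sR=12/5; mL=-306/65, mR=-6/5; mL+mR=-384/65 → advance -1; mR−mL=228/65 → turn +1·90°

0 24/5 120/13 -756/65 -60/13 8 0 W
1 6/5 5/3 -34/15 -5/6 9 0 S
2 120/101 120/109 -18660/11009 -60/109 9 1 E
3 60/13 12/5 -306/65 -6/5 8 1 N
4 24/5 120/13 -756/65 -60/13 8 0 W
5 6/5 5/3 -34/15 -5/6 9 0 S
6 120/101 120/109 -18660/11009 -60/109 9 1 E
7 60/13 12/5 -306/65 -6/5 8 1 N
final 8 0 W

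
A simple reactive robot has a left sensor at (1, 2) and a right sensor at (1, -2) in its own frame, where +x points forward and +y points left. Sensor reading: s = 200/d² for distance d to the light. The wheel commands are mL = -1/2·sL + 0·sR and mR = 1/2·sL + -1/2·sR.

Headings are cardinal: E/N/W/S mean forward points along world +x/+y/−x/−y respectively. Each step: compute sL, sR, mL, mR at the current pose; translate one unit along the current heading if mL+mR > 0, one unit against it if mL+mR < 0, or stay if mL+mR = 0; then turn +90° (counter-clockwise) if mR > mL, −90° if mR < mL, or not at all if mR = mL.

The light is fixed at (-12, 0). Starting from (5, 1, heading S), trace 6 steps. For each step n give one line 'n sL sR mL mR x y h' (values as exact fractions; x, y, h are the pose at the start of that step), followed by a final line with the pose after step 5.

n=0: pose=(5,1,S); sL=200/361, sR=8/9; mL=-100/361, mR=-544/3249; mL+mR=-4/9 → advance -1; mR−mL=356/3249 → turn +1·90°
n=1: pose=(5,2,E); sL=10/17, sR=50/81; mL=-5/17, mR=-20/1377; mL+mR=-25/81 → advance -1; mR−mL=385/1377 → turn +1·90°
n=2: pose=(4,2,N); sL=40/41, sR=200/333; mL=-20/41, mR=2560/13653; mL+mR=-100/333 → advance -1; mR−mL=9220/13653 → turn +1·90°
n=3: pose=(4,1,W); sL=100/113, sR=100/117; mL=-50/113, mR=200/13221; mL+mR=-50/117 → advance -1; mR−mL=6050/13221 → turn +1·90°
n=4: pose=(5,1,S); sL=200/361, sR=8/9; mL=-100/361, mR=-544/3249; mL+mR=-4/9 → advance -1; mR−mL=356/3249 → turn +1·90°
n=5: pose=(5,2,E); sL=10/17, sR=50/81; mL=-5/17, mR=-20/1377; mL+mR=-25/81 → advance -1; mR−mL=385/1377 → turn +1·90°

0 200/361 8/9 -100/361 -544/3249 5 1 S
1 10/17 50/81 -5/17 -20/1377 5 2 E
2 40/41 200/333 -20/41 2560/13653 4 2 N
3 100/113 100/117 -50/113 200/13221 4 1 W
4 200/361 8/9 -100/361 -544/3249 5 1 S
5 10/17 50/81 -5/17 -20/1377 5 2 E
final 4 2 N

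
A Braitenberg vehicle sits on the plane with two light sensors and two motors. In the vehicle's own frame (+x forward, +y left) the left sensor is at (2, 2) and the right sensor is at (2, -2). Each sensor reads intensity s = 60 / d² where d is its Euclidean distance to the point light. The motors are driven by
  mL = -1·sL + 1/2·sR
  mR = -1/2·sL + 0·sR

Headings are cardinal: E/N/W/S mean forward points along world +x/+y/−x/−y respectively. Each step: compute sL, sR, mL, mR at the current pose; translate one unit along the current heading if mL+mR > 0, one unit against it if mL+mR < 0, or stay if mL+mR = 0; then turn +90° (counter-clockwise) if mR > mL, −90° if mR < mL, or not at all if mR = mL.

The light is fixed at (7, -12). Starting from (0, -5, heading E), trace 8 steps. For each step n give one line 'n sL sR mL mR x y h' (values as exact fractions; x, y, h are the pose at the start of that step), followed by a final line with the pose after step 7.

n=0: pose=(0,-5,E); sL=30/53, sR=6/5; mL=9/265, mR=-15/53; mL+mR=-66/265 → advance -1; mR−mL=-84/265 → turn -1·90°
n=1: pose=(-1,-5,S); sL=60/61, sR=12/25; mL=-1134/1525, mR=-30/61; mL+mR=-1884/1525 → advance -1; mR−mL=384/1525 → turn +1·90°
n=2: pose=(-1,-4,E); sL=15/34, sR=5/6; mL=-5/204, mR=-15/68; mL+mR=-25/102 → advance -1; mR−mL=-10/51 → turn -1·90°
n=3: pose=(-2,-4,S); sL=12/17, sR=60/157; mL=-1374/2669, mR=-6/17; mL+mR=-2316/2669 → advance -1; mR−mL=432/2669 → turn +1·90°
n=4: pose=(-2,-3,E); sL=6/17, sR=30/49; mL=-39/833, mR=-3/17; mL+mR=-186/833 → advance -1; mR−mL=-108/833 → turn -1·90°
n=5: pose=(-3,-3,S); sL=60/113, sR=60/193; mL=-8190/21809, mR=-30/113; mL+mR=-13980/21809 → advance -1; mR−mL=2400/21809 → turn +1·90°
n=6: pose=(-3,-2,E); sL=15/52, sR=15/32; mL=-45/832, mR=-15/104; mL+mR=-165/832 → advance -1; mR−mL=-75/832 → turn -1·90°
n=7: pose=(-4,-2,S); sL=12/29, sR=60/233; mL=-1926/6757, mR=-6/29; mL+mR=-3324/6757 → advance -1; mR−mL=528/6757 → turn +1·90°

0 30/53 6/5 9/265 -15/53 0 -5 E
1 60/61 12/25 -1134/1525 -30/61 -1 -5 S
2 15/34 5/6 -5/204 -15/68 -1 -4 E
3 12/17 60/157 -1374/2669 -6/17 -2 -4 S
4 6/17 30/49 -39/833 -3/17 -2 -3 E
5 60/113 60/193 -8190/21809 -30/113 -3 -3 S
6 15/52 15/32 -45/832 -15/104 -3 -2 E
7 12/29 60/233 -1926/6757 -6/29 -4 -2 S
final -4 -1 E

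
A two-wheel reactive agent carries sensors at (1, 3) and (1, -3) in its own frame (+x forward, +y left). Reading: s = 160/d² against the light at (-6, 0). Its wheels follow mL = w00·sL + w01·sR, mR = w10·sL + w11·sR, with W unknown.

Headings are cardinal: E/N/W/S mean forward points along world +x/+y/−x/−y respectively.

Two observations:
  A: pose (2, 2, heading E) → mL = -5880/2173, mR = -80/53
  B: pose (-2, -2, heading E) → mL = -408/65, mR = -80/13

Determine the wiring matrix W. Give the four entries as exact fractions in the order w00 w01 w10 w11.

obs A: pose=(2,2,E) → sL=80/53, sR=80/41, mL=-5880/2173, mR=-80/53
obs B: pose=(-2,-2,E) → sL=80/13, sR=16/5, mL=-408/65, mR=-80/13
sensor matrix S = [[80/53, 80/41], [80/13, 16/5]]; det S = -202752/28249
solve [mL_A; mL_B] = S·[w00; w01] and [mR_A; mR_B] = S·[w10; w11]:
  w00 = -1/2, w01 = -1, w10 = -1, w11 = 0

-1/2 -1 -1 0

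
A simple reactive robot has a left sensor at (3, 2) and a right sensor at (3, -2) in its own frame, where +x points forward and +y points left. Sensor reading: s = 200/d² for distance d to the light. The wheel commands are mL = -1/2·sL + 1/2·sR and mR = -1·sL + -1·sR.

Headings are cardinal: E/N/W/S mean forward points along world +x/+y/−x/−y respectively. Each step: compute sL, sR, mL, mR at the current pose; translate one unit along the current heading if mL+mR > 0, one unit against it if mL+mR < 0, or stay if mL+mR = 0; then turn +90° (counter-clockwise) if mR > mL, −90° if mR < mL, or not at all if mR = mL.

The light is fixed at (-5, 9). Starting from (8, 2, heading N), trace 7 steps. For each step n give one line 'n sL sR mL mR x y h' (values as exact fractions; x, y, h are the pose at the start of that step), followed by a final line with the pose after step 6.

0 200/137 200/241 -10400/33017 -75600/33017 8 2 N
1 50/73 50/89 -400/6497 -8100/6497 8 1 E
2 200/317 200/221 9600/70057 -107600/70057 7 1 S
3 100/81 100/53 1400/4293 -13400/4293 7 2 W
4 200/137 200/241 -10400/33017 -75600/33017 8 2 N
5 50/73 50/89 -400/6497 -8100/6497 8 1 E
6 200/317 200/221 9600/70057 -107600/70057 7 1 S
final 7 2 W

n=0: pose=(8,2,N); sL=200/137, sR=200/241; mL=-10400/33017, mR=-75600/33017; mL+mR=-86000/33017 → advance -1; mR−mL=-65200/33017 → turn -1·90°
n=1: pose=(8,1,E); sL=50/73, sR=50/89; mL=-400/6497, mR=-8100/6497; mL+mR=-8500/6497 → advance -1; mR−mL=-7700/6497 → turn -1·90°
n=2: pose=(7,1,S); sL=200/317, sR=200/221; mL=9600/70057, mR=-107600/70057; mL+mR=-98000/70057 → advance -1; mR−mL=-117200/70057 → turn -1·90°
n=3: pose=(7,2,W); sL=100/81, sR=100/53; mL=1400/4293, mR=-13400/4293; mL+mR=-4000/1431 → advance -1; mR−mL=-14800/4293 → turn -1·90°
n=4: pose=(8,2,N); sL=200/137, sR=200/241; mL=-10400/33017, mR=-75600/33017; mL+mR=-86000/33017 → advance -1; mR−mL=-65200/33017 → turn -1·90°
n=5: pose=(8,1,E); sL=50/73, sR=50/89; mL=-400/6497, mR=-8100/6497; mL+mR=-8500/6497 → advance -1; mR−mL=-7700/6497 → turn -1·90°
n=6: pose=(7,1,S); sL=200/317, sR=200/221; mL=9600/70057, mR=-107600/70057; mL+mR=-98000/70057 → advance -1; mR−mL=-117200/70057 → turn -1·90°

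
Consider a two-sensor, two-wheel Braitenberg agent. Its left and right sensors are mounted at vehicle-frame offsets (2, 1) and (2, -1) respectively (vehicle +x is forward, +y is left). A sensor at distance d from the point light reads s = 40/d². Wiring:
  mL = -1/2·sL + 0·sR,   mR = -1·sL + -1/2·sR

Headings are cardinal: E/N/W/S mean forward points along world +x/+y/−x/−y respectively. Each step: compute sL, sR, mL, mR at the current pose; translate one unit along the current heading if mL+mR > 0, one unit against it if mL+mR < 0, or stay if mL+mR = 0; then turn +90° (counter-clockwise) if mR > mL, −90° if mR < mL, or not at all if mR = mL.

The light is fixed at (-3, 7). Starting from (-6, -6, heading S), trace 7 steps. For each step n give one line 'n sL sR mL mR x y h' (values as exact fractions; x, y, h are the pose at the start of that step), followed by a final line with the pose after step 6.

0 40/229 40/241 -20/229 -14220/55189 -6 -6 S
1 20/97 20/73 -10/97 -2430/7081 -6 -5 W
2 40/109 40/101 -20/109 -6220/11009 -5 -5 N
3 5/18 10/49 -5/36 -335/882 -5 -6 E
4 40/229 40/241 -20/229 -14220/55189 -6 -6 S
5 20/97 20/73 -10/97 -2430/7081 -6 -5 W
6 40/109 40/101 -20/109 -6220/11009 -5 -5 N
final -5 -6 E

n=0: pose=(-6,-6,S); sL=40/229, sR=40/241; mL=-20/229, mR=-14220/55189; mL+mR=-19040/55189 → advance -1; mR−mL=-9400/55189 → turn -1·90°
n=1: pose=(-6,-5,W); sL=20/97, sR=20/73; mL=-10/97, mR=-2430/7081; mL+mR=-3160/7081 → advance -1; mR−mL=-1700/7081 → turn -1·90°
n=2: pose=(-5,-5,N); sL=40/109, sR=40/101; mL=-20/109, mR=-6220/11009; mL+mR=-8240/11009 → advance -1; mR−mL=-4200/11009 → turn -1·90°
n=3: pose=(-5,-6,E); sL=5/18, sR=10/49; mL=-5/36, mR=-335/882; mL+mR=-305/588 → advance -1; mR−mL=-425/1764 → turn -1·90°
n=4: pose=(-6,-6,S); sL=40/229, sR=40/241; mL=-20/229, mR=-14220/55189; mL+mR=-19040/55189 → advance -1; mR−mL=-9400/55189 → turn -1·90°
n=5: pose=(-6,-5,W); sL=20/97, sR=20/73; mL=-10/97, mR=-2430/7081; mL+mR=-3160/7081 → advance -1; mR−mL=-1700/7081 → turn -1·90°
n=6: pose=(-5,-5,N); sL=40/109, sR=40/101; mL=-20/109, mR=-6220/11009; mL+mR=-8240/11009 → advance -1; mR−mL=-4200/11009 → turn -1·90°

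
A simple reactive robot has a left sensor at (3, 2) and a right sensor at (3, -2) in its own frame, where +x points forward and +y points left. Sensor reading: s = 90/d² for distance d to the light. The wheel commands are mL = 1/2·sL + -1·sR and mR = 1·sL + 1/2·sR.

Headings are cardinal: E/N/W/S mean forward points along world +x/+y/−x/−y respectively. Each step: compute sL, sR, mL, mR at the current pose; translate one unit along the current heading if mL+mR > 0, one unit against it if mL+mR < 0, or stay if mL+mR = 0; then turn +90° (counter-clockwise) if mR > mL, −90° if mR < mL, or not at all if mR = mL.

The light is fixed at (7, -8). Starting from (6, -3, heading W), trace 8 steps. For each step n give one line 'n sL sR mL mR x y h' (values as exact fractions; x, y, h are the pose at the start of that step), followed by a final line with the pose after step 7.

n=0: pose=(6,-3,W); sL=18/5, sR=18/13; mL=27/65, mR=279/65; mL+mR=306/65 → advance +1; mR−mL=252/65 → turn +1·90°
n=1: pose=(5,-3,S); sL=45/2, sR=9/2; mL=27/4, mR=99/4; mL+mR=63/2 → advance +1; mR−mL=18 → turn +1·90°
n=2: pose=(5,-4,E); sL=90/37, sR=18; mL=-621/37, mR=423/37; mL+mR=-198/37 → advance -1; mR−mL=1044/37 → turn +1·90°
n=3: pose=(4,-4,N); sL=45/37, sR=9/5; mL=-441/370, mR=783/370; mL+mR=171/185 → advance +1; mR−mL=612/185 → turn +1·90°
n=4: pose=(4,-3,W); sL=2, sR=18/17; mL=-1/17, mR=43/17; mL+mR=42/17 → advance +1; mR−mL=44/17 → turn +1·90°
n=5: pose=(3,-3,S); sL=45/4, sR=9/4; mL=27/8, mR=99/8; mL+mR=63/4 → advance +1; mR−mL=9 → turn +1·90°
n=6: pose=(3,-4,E); sL=90/37, sR=18; mL=-621/37, mR=423/37; mL+mR=-198/37 → advance -1; mR−mL=1044/37 → turn +1·90°
n=7: pose=(2,-4,N); sL=45/49, sR=45/29; mL=-3105/2842, mR=4815/2842; mL+mR=855/1421 → advance +1; mR−mL=3960/1421 → turn +1·90°

0 18/5 18/13 27/65 279/65 6 -3 W
1 45/2 9/2 27/4 99/4 5 -3 S
2 90/37 18 -621/37 423/37 5 -4 E
3 45/37 9/5 -441/370 783/370 4 -4 N
4 2 18/17 -1/17 43/17 4 -3 W
5 45/4 9/4 27/8 99/8 3 -3 S
6 90/37 18 -621/37 423/37 3 -4 E
7 45/49 45/29 -3105/2842 4815/2842 2 -4 N
final 2 -3 W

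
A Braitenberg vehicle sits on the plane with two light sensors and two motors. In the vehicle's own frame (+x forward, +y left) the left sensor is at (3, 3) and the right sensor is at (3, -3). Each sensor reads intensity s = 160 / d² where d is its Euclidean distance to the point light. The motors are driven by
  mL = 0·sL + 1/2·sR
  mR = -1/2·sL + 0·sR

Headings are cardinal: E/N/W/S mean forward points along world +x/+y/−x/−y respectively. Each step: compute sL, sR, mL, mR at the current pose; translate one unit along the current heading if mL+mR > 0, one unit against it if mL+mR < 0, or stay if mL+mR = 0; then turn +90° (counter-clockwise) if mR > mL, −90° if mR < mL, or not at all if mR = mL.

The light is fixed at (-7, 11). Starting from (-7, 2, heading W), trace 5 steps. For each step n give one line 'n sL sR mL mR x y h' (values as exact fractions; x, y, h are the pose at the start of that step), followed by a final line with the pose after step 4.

n=0: pose=(-7,2,W); sL=160/153, sR=32/9; mL=16/9, mR=-80/153; mL+mR=64/51 → advance +1; mR−mL=-352/153 → turn -1·90°
n=1: pose=(-8,2,N); sL=40/13, sR=4; mL=2, mR=-20/13; mL+mR=6/13 → advance +1; mR−mL=-46/13 → turn -1·90°
n=2: pose=(-8,3,E); sL=160/29, sR=32/25; mL=16/25, mR=-80/29; mL+mR=-1536/725 → advance -1; mR−mL=-2464/725 → turn -1·90°
n=3: pose=(-9,3,S); sL=80/61, sR=80/73; mL=40/73, mR=-40/61; mL+mR=-480/4453 → advance -1; mR−mL=-5360/4453 → turn -1·90°
n=4: pose=(-9,4,W); sL=32/25, sR=160/41; mL=80/41, mR=-16/25; mL+mR=1344/1025 → advance +1; mR−mL=-2656/1025 → turn -1·90°

0 160/153 32/9 16/9 -80/153 -7 2 W
1 40/13 4 2 -20/13 -8 2 N
2 160/29 32/25 16/25 -80/29 -8 3 E
3 80/61 80/73 40/73 -40/61 -9 3 S
4 32/25 160/41 80/41 -16/25 -9 4 W
final -10 4 N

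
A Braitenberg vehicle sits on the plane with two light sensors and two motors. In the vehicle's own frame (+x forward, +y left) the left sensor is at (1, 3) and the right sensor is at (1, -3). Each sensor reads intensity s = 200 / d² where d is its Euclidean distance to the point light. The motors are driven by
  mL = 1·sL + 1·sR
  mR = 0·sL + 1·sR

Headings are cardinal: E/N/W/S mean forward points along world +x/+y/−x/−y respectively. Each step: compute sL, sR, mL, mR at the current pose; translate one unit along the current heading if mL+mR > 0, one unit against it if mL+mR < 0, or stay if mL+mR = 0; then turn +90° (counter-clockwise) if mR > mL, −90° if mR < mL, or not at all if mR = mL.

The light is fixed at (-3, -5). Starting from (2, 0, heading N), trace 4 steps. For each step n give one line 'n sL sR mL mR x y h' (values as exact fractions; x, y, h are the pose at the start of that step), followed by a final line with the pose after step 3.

n=0: pose=(2,0,N); sL=5, sR=2; mL=7, mR=2; mL+mR=9 → advance +1; mR−mL=-5 → turn -1·90°
n=1: pose=(2,1,E); sL=200/117, sR=40/9; mL=80/13, mR=40/9; mL+mR=1240/117 → advance +1; mR−mL=-200/117 → turn -1·90°
n=2: pose=(3,1,S); sL=100/53, sR=100/17; mL=7000/901, mR=100/17; mL+mR=12300/901 → advance +1; mR−mL=-100/53 → turn -1·90°
n=3: pose=(3,0,W); sL=200/29, sR=200/89; mL=23600/2581, mR=200/89; mL+mR=29400/2581 → advance +1; mR−mL=-200/29 → turn -1·90°

0 5 2 7 2 2 0 N
1 200/117 40/9 80/13 40/9 2 1 E
2 100/53 100/17 7000/901 100/17 3 1 S
3 200/29 200/89 23600/2581 200/89 3 0 W
final 2 0 N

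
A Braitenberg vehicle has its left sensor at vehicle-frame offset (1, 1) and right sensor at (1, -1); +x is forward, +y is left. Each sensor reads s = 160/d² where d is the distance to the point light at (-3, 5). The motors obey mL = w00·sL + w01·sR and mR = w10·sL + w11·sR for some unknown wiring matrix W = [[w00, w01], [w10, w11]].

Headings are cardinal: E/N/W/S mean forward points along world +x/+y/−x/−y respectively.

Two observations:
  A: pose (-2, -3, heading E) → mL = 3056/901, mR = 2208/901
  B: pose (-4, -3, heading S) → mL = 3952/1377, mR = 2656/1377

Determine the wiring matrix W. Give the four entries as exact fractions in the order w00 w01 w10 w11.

1/2 1 1/2 1/2

obs A: pose=(-2,-3,E) → sL=160/53, sR=32/17, mL=3056/901, mR=2208/901
obs B: pose=(-4,-3,S) → sL=160/81, sR=32/17, mL=3952/1377, mR=2656/1377
sensor matrix S = [[160/53, 32/17], [160/81, 32/17]]; det S = 143360/72981
solve [mL_A; mL_B] = S·[w00; w01] and [mR_A; mR_B] = S·[w10; w11]:
  w00 = 1/2, w01 = 1, w10 = 1/2, w11 = 1/2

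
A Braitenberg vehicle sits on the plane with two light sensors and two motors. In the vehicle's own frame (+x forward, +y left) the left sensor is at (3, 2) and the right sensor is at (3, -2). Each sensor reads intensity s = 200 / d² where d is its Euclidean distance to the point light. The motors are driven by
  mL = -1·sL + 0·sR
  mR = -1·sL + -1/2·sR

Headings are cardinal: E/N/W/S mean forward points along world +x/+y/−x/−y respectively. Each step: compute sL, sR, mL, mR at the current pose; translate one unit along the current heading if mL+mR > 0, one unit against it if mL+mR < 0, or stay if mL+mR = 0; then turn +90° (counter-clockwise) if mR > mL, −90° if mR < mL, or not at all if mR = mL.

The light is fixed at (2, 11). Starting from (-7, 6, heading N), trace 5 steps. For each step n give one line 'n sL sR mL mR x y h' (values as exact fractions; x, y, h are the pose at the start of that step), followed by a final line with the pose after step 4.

n=0: pose=(-7,6,N); sL=8/5, sR=200/53; mL=-8/5, mR=-924/265; mL+mR=-1348/265 → advance -1; mR−mL=-100/53 → turn -1·90°
n=1: pose=(-7,5,E); sL=50/13, sR=2; mL=-50/13, mR=-63/13; mL+mR=-113/13 → advance -1; mR−mL=-1 → turn -1·90°
n=2: pose=(-8,5,S); sL=40/29, sR=8/9; mL=-40/29, mR=-476/261; mL+mR=-836/261 → advance -1; mR−mL=-4/9 → turn -1·90°
n=3: pose=(-8,6,W); sL=100/109, sR=100/89; mL=-100/109, mR=-14350/9701; mL+mR=-23250/9701 → advance -1; mR−mL=-50/89 → turn -1·90°
n=4: pose=(-7,6,N); sL=8/5, sR=200/53; mL=-8/5, mR=-924/265; mL+mR=-1348/265 → advance -1; mR−mL=-100/53 → turn -1·90°

0 8/5 200/53 -8/5 -924/265 -7 6 N
1 50/13 2 -50/13 -63/13 -7 5 E
2 40/29 8/9 -40/29 -476/261 -8 5 S
3 100/109 100/89 -100/109 -14350/9701 -8 6 W
4 8/5 200/53 -8/5 -924/265 -7 6 N
final -7 5 E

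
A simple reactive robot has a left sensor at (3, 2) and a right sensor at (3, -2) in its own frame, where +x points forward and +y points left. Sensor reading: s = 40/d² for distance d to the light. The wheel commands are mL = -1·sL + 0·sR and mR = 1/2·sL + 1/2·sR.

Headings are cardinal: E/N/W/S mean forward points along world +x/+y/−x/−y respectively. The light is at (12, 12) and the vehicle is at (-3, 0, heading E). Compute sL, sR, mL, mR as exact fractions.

left sensor world pos  = (0, 2); dL² = 244
right sensor world pos = (0, -2); dR² = 340
sL = 40/244 = 10/61
sR = 40/340 = 2/17
mL = -1·sL + 0·sR = -10/61
mR = 1/2·sL + 1/2·sR = 146/1037

10/61 2/17 -10/61 146/1037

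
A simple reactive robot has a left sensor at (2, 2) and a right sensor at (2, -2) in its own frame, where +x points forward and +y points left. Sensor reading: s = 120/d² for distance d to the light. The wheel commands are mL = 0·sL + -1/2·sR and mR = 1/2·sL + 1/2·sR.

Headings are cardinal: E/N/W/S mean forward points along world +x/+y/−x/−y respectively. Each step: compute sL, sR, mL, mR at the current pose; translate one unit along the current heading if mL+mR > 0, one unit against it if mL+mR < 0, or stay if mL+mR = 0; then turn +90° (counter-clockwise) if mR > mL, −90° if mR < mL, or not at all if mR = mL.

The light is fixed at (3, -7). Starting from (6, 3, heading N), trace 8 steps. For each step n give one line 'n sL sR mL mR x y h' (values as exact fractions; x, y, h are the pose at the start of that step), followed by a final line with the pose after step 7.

n=0: pose=(6,3,N); sL=24/29, sR=120/169; mL=-60/169, mR=3768/4901; mL+mR=12/29 → advance +1; mR−mL=5508/4901 → turn +1·90°
n=1: pose=(6,4,W); sL=60/41, sR=12/17; mL=-6/17, mR=756/697; mL+mR=30/41 → advance +1; mR−mL=1002/697 → turn +1·90°
n=2: pose=(5,4,S); sL=120/97, sR=40/27; mL=-20/27, mR=3560/2619; mL+mR=60/97 → advance +1; mR−mL=5500/2619 → turn +1·90°
n=3: pose=(5,3,E); sL=3/4, sR=3/2; mL=-3/4, mR=9/8; mL+mR=3/8 → advance +1; mR−mL=15/8 → turn +1·90°
n=4: pose=(6,3,N); sL=24/29, sR=120/169; mL=-60/169, mR=3768/4901; mL+mR=12/29 → advance +1; mR−mL=5508/4901 → turn +1·90°
n=5: pose=(6,4,W); sL=60/41, sR=12/17; mL=-6/17, mR=756/697; mL+mR=30/41 → advance +1; mR−mL=1002/697 → turn +1·90°
n=6: pose=(5,4,S); sL=120/97, sR=40/27; mL=-20/27, mR=3560/2619; mL+mR=60/97 → advance +1; mR−mL=5500/2619 → turn +1·90°
n=7: pose=(5,3,E); sL=3/4, sR=3/2; mL=-3/4, mR=9/8; mL+mR=3/8 → advance +1; mR−mL=15/8 → turn +1·90°

0 24/29 120/169 -60/169 3768/4901 6 3 N
1 60/41 12/17 -6/17 756/697 6 4 W
2 120/97 40/27 -20/27 3560/2619 5 4 S
3 3/4 3/2 -3/4 9/8 5 3 E
4 24/29 120/169 -60/169 3768/4901 6 3 N
5 60/41 12/17 -6/17 756/697 6 4 W
6 120/97 40/27 -20/27 3560/2619 5 4 S
7 3/4 3/2 -3/4 9/8 5 3 E
final 6 3 N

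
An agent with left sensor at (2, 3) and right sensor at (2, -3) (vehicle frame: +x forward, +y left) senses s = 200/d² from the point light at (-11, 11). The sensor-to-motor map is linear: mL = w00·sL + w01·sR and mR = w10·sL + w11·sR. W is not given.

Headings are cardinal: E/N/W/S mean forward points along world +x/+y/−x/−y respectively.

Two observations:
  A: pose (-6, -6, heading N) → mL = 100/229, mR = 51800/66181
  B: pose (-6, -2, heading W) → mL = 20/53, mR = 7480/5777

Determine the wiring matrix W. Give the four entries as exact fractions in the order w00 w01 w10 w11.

1/2 0 1/2 1/2

obs A: pose=(-6,-6,N) → sL=200/229, sR=200/289, mL=100/229, mR=51800/66181
obs B: pose=(-6,-2,W) → sL=40/53, sR=200/109, mL=20/53, mR=7480/5777
sensor matrix S = [[200/229, 200/289], [40/53, 200/109]]; det S = 412992000/382327637
solve [mL_A; mL_B] = S·[w00; w01] and [mR_A; mR_B] = S·[w10; w11]:
  w00 = 1/2, w01 = 0, w10 = 1/2, w11 = 1/2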